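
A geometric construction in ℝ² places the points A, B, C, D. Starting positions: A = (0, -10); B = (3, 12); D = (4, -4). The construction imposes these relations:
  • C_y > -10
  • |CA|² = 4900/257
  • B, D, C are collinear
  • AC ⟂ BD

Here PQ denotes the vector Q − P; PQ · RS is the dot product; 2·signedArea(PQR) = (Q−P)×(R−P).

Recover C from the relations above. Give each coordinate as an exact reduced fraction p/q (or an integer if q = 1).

C = (1120/257, -2500/257)

1. C_x = 1120/257  [B, D, C are collinear ∩ AC ⟂ BD]
2. C_y = -2500/257  [B, D, C are collinear ∩ AC ⟂ BD]
   → C = (1120/257, -2500/257)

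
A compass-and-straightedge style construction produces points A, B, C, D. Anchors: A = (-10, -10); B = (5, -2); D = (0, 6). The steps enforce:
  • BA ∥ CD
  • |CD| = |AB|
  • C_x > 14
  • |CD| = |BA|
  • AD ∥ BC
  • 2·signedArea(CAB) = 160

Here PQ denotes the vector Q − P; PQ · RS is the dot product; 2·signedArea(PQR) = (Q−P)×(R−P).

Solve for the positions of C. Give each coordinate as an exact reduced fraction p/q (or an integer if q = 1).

1. C_x = 15  [BA ∥ CD ∩ AD ∥ BC]
2. C_y = 14  [BA ∥ CD ∩ AD ∥ BC]
   → C = (15, 14)

C = (15, 14)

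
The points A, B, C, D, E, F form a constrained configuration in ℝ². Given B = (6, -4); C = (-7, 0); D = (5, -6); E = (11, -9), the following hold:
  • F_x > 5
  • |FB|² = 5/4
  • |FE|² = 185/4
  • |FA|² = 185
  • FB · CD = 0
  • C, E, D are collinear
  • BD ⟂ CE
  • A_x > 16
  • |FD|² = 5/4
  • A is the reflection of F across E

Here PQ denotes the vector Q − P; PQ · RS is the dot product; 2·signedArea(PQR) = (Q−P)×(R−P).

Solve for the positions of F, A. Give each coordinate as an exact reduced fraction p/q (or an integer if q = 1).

1. F_x = 11/2  [line -12·x + 6·y + 96 = 0 ∩ |FE|² = 185/4]
2. F_y = -5  [line -12·x + 6·y + 96 = 0 ∩ |FE|² = 185/4]
   → F = (11/2, -5)
3. A_x = 33/2  [A is the reflection of F across E]
4. A_y = -13  [A is the reflection of F across E]
   → A = (33/2, -13)

A = (33/2, -13)
F = (11/2, -5)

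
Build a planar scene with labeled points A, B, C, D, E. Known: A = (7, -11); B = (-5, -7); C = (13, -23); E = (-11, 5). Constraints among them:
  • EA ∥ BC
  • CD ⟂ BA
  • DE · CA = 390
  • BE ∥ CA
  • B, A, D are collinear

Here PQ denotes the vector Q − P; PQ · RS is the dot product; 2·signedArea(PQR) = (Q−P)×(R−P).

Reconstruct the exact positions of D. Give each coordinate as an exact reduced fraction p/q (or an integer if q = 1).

1. D_x = 16  [B, A, D are collinear ∩ CD ⟂ BA]
2. D_y = -14  [B, A, D are collinear ∩ CD ⟂ BA]
   → D = (16, -14)

D = (16, -14)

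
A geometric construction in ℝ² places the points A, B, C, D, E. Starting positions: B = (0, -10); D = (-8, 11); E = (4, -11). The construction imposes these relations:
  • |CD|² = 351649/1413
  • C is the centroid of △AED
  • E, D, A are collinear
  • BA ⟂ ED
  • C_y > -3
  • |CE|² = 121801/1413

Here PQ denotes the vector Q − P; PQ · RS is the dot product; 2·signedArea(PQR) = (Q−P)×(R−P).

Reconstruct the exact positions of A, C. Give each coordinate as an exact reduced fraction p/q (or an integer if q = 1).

1. A_x = 418/157  [E, D, A are collinear ∩ BA ⟂ ED]
2. A_y = -1342/157  [E, D, A are collinear ∩ BA ⟂ ED]
   → A = (418/157, -1342/157)
3. C_x = -70/157  [C is the centroid of △AED]
4. C_y = -1342/471  [C is the centroid of △AED]
   → C = (-70/157, -1342/471)

A = (418/157, -1342/157)
C = (-70/157, -1342/471)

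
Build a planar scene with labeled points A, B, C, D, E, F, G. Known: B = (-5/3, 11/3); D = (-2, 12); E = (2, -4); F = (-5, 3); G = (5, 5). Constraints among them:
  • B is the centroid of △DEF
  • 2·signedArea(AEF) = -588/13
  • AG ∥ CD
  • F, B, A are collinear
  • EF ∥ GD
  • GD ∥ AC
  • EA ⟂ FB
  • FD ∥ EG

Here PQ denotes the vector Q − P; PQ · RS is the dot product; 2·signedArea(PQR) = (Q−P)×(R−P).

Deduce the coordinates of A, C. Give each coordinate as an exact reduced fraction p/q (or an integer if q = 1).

1. A_x = 5/13  [F, B, A are collinear ∩ EA ⟂ FB]
2. A_y = 53/13  [F, B, A are collinear ∩ EA ⟂ FB]
   → A = (5/13, 53/13)
3. C_x = -86/13  [AG ∥ CD ∩ GD ∥ AC]
4. C_y = 144/13  [AG ∥ CD ∩ GD ∥ AC]
   → C = (-86/13, 144/13)

A = (5/13, 53/13)
C = (-86/13, 144/13)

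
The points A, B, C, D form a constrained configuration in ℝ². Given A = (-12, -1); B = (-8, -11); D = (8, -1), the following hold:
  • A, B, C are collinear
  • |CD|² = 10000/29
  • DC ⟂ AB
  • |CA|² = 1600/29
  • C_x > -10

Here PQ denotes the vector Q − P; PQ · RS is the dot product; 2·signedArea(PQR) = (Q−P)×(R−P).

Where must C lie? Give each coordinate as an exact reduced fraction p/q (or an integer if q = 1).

C = (-268/29, -229/29)

1. C_x = -268/29  [A, B, C are collinear ∩ DC ⟂ AB]
2. C_y = -229/29  [A, B, C are collinear ∩ DC ⟂ AB]
   → C = (-268/29, -229/29)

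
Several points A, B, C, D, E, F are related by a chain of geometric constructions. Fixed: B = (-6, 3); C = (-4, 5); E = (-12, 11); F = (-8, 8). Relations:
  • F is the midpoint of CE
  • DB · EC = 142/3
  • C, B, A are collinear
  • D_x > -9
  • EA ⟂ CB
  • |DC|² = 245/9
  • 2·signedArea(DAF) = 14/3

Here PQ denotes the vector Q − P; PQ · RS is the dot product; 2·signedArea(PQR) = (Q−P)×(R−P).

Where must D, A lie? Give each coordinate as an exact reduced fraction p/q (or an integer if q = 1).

1. A_x = -5  [C, B, A are collinear ∩ EA ⟂ CB]
2. A_y = 4  [C, B, A are collinear ∩ EA ⟂ CB]
   → A = (-5, 4)
3. D_x = -26/3  [2·signedArea(DAF) = 14/3 ∩ DB · EC = 142/3]
4. D_y = 22/3  [2·signedArea(DAF) = 14/3 ∩ DB · EC = 142/3]
   → D = (-26/3, 22/3)

A = (-5, 4)
D = (-26/3, 22/3)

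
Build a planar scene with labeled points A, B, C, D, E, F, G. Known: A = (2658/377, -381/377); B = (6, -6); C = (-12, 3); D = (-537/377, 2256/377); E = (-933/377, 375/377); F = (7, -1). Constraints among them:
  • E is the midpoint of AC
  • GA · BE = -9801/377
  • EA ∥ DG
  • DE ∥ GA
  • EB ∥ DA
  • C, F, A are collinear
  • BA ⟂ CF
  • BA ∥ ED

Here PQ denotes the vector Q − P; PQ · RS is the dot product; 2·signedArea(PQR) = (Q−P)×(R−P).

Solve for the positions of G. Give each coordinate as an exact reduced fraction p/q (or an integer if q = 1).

1. G_x = 3054/377  [DE ∥ GA ∩ EA ∥ DG]
2. G_y = 1500/377  [DE ∥ GA ∩ EA ∥ DG]
   → G = (3054/377, 1500/377)

G = (3054/377, 1500/377)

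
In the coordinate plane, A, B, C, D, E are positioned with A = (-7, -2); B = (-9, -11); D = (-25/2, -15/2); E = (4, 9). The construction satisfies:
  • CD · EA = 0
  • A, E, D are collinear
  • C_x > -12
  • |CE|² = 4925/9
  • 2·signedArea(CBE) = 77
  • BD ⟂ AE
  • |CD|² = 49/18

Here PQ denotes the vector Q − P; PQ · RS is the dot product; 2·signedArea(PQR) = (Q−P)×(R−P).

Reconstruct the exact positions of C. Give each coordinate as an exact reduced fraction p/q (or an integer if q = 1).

1. C_x = -34/3  [CD · EA = 0 ∩ 2·signedArea(CBE) = 77]
2. C_y = -26/3  [CD · EA = 0 ∩ 2·signedArea(CBE) = 77]
   → C = (-34/3, -26/3)

C = (-34/3, -26/3)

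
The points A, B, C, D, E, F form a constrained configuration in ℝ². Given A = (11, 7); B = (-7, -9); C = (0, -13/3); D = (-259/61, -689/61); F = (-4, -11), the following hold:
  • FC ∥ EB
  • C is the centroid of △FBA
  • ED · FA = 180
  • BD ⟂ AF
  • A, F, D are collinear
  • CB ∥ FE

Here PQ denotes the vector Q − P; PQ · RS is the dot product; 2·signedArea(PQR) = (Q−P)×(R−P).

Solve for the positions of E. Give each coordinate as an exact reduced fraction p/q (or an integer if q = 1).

E = (-11, -47/3)

1. E_x = -11  [FC ∥ EB ∩ CB ∥ FE]
2. E_y = -47/3  [FC ∥ EB ∩ CB ∥ FE]
   → E = (-11, -47/3)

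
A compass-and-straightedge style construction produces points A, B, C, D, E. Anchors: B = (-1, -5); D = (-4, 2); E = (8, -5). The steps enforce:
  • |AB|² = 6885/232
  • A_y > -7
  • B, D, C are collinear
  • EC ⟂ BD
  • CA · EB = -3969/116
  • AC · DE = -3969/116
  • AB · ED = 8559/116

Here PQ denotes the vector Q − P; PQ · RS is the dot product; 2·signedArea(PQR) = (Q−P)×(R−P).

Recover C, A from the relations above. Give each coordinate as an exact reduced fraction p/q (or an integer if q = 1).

1. C_x = 23/58  [B, D, C are collinear ∩ EC ⟂ BD]
2. C_y = -479/58  [B, D, C are collinear ∩ EC ⟂ BD]
   → C = (23/58, -479/58)
3. A_x = 487/116  [AB · ED = 8559/116 ∩ CA · EB = -3969/116]
4. A_y = -769/116  [AB · ED = 8559/116 ∩ CA · EB = -3969/116]
   → A = (487/116, -769/116)

A = (487/116, -769/116)
C = (23/58, -479/58)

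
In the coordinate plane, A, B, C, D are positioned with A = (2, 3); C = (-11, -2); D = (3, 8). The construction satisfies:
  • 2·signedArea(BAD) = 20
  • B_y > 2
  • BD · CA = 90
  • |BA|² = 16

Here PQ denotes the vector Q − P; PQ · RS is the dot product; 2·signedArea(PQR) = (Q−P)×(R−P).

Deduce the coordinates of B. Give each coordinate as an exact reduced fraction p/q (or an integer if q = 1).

B = (-2, 3)

1. B_x = -2  [2·signedArea(BAD) = 20 ∩ BD · CA = 90]
2. B_y = 3  [2·signedArea(BAD) = 20 ∩ BD · CA = 90]
   → B = (-2, 3)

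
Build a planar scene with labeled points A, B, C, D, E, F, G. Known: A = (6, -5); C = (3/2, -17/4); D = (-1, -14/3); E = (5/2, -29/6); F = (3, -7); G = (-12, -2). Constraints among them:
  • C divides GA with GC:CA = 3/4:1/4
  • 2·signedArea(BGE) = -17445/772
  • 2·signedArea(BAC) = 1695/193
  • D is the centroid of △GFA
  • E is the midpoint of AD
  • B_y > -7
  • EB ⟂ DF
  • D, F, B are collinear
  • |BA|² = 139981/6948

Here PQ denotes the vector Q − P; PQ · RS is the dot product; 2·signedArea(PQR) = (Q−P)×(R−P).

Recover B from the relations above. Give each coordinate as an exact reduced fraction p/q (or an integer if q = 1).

1. B_x = 325/193  [D, F, B are collinear ∩ EB ⟂ DF]
2. B_y = -7217/1158  [D, F, B are collinear ∩ EB ⟂ DF]
   → B = (325/193, -7217/1158)

B = (325/193, -7217/1158)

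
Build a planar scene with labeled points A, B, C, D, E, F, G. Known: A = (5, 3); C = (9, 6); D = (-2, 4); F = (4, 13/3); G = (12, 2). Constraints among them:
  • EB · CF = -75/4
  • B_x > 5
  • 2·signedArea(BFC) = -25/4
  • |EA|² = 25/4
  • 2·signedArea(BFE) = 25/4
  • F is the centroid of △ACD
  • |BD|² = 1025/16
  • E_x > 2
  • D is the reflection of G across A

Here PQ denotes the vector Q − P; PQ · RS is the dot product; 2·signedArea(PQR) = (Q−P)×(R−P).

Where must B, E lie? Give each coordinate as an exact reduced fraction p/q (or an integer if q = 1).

B = (6, 15/4)
E = (3, 3/2)

1. B_x = 6  [line -5/3·x + 5·y + -35/4 = 0 ∩ |BD|² = 1025/16]
2. B_y = 15/4  [line -5/3·x + 5·y + -35/4 = 0 ∩ |BD|² = 1025/16]
   → B = (6, 15/4)
3. E_x = 3  [2·signedArea(BFE) = 25/4 ∩ EB · CF = -75/4]
4. E_y = 3/2  [2·signedArea(BFE) = 25/4 ∩ EB · CF = -75/4]
   → E = (3, 3/2)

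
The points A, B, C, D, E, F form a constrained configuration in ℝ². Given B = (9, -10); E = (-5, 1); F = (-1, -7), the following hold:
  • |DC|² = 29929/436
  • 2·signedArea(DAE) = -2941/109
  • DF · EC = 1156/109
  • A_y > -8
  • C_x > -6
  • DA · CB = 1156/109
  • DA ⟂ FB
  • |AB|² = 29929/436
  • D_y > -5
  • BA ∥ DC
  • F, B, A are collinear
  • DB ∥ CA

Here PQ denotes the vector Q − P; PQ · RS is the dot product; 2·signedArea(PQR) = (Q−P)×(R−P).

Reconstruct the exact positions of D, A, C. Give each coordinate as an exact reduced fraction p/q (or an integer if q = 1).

A = (116/109, -1661/218)
C = (-647/109, -231/109)
D = (2, -9/2)

1. A_x = 116/109  [line 3·x + 10·y + 73 = 0 ∩ |AB|² = 29929/436]
2. A_y = -1661/218  [line 3·x + 10·y + 73 = 0 ∩ |AB|² = 29929/436]
   → A = (116/109, -1661/218)
3. D_x = 2  [DA ⟂ FB ∩ 2·signedArea(DAE) = -2941/109]
4. D_y = -9/2  [DA ⟂ FB ∩ 2·signedArea(DAE) = -2941/109]
   → D = (2, -9/2)
5. C_x = -647/109  [DA · CB = 1156/109 ∩ DB ∥ CA]
6. C_y = -231/109  [DA · CB = 1156/109 ∩ DB ∥ CA]
   → C = (-647/109, -231/109)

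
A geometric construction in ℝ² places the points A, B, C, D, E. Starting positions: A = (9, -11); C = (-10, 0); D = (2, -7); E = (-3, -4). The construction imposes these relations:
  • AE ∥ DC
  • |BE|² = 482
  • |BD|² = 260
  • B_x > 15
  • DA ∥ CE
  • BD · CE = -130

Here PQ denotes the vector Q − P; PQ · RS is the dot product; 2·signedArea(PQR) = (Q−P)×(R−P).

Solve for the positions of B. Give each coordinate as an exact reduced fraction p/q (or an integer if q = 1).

B = (16, -15)

1. B_x = 16  [line -7·x + 4·y + 172 = 0 ∩ |BD|² = 260]
2. B_y = -15  [line -7·x + 4·y + 172 = 0 ∩ |BD|² = 260]
   → B = (16, -15)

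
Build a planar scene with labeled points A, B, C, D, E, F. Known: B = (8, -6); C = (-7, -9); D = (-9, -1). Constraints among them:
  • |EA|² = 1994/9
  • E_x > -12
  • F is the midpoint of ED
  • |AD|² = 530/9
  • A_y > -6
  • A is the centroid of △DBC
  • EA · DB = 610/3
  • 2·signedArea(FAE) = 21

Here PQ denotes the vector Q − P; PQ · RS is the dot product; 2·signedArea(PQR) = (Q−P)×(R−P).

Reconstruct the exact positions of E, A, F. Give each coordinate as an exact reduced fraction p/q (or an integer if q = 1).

A = (-8/3, -16/3)
E = (-11, 7)
F = (-10, 3)

1. A_x = -8/3  [A is the centroid of △DBC]
2. A_y = -16/3  [A is the centroid of △DBC]
   → A = (-8/3, -16/3)
3. E_x = -11  [line -17·x + 5·y + -222 = 0 ∩ |EA|² = 1994/9]
4. E_y = 7  [line -17·x + 5·y + -222 = 0 ∩ |EA|² = 1994/9]
   → E = (-11, 7)
5. F_x = -10  [F is the midpoint of ED]
6. F_y = 3  [F is the midpoint of ED]
   → F = (-10, 3)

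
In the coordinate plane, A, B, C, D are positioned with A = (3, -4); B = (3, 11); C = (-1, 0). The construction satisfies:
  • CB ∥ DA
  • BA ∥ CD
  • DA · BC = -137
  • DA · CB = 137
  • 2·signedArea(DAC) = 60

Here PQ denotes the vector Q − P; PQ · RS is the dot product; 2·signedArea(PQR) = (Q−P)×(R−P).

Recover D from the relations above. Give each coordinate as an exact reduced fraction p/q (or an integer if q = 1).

1. D_x = -1  [CB ∥ DA ∩ BA ∥ CD]
2. D_y = -15  [CB ∥ DA ∩ BA ∥ CD]
   → D = (-1, -15)

D = (-1, -15)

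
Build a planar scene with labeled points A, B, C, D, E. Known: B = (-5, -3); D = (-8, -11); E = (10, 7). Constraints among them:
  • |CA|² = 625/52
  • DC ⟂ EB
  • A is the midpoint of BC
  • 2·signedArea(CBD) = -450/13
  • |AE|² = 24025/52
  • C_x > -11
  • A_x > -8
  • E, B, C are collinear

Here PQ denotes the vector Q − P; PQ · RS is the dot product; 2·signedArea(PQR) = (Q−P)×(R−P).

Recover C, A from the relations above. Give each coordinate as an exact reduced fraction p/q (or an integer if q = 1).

A = (-205/26, -64/13)
C = (-140/13, -89/13)

1. C_x = -140/13  [E, B, C are collinear ∩ DC ⟂ EB]
2. C_y = -89/13  [E, B, C are collinear ∩ DC ⟂ EB]
   → C = (-140/13, -89/13)
3. A_x = -205/26  [A is the midpoint of BC]
4. A_y = -64/13  [A is the midpoint of BC]
   → A = (-205/26, -64/13)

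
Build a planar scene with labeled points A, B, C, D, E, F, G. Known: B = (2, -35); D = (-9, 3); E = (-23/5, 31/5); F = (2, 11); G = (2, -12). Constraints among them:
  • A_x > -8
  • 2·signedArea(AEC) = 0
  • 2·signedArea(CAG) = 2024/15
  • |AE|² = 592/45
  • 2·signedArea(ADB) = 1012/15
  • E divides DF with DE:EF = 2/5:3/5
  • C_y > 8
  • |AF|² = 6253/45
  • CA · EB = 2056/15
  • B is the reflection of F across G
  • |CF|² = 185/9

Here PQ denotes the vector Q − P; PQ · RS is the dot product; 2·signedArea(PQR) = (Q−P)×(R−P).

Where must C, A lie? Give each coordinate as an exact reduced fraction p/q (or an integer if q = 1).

A = (-113/15, 61/15)
C = (-5/3, 25/3)

1. A_x = -113/15  [line 38·x + 11·y + 3623/15 = 0 ∩ |AE|² = 592/45]
2. A_y = 61/15  [line 38·x + 11·y + 3623/15 = 0 ∩ |AE|² = 592/45]
   → A = (-113/15, 61/15)
3. C_x = -5/3  [2·signedArea(CAG) = 2024/15 ∩ 2·signedArea(AEC) = 0]
4. C_y = 25/3  [2·signedArea(CAG) = 2024/15 ∩ 2·signedArea(AEC) = 0]
   → C = (-5/3, 25/3)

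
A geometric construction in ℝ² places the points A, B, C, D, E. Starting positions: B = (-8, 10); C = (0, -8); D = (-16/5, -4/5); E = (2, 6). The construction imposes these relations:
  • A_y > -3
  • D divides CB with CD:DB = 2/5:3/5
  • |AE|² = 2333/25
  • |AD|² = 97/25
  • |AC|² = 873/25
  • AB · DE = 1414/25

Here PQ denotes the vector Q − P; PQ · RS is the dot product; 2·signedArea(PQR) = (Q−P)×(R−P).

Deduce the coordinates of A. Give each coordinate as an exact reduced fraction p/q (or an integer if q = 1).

A = (-12/5, -13/5)

1. A_x = -12/5  [line -26/5·x + -34/5·y + -754/25 = 0 ∩ |AC|² = 873/25]
2. A_y = -13/5  [line -26/5·x + -34/5·y + -754/25 = 0 ∩ |AC|² = 873/25]
   → A = (-12/5, -13/5)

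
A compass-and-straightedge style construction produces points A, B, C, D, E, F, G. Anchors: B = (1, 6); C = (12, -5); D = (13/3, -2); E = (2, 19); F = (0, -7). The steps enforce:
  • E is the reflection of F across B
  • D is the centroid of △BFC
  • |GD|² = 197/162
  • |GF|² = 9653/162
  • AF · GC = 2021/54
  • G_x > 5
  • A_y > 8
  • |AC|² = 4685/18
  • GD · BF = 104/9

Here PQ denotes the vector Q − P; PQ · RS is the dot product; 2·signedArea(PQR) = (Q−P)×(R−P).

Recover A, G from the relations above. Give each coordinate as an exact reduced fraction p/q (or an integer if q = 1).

A = (19/6, 17/2)
G = (91/18, -7/6)

1. G_x = 91/18  [line 1·x + 13·y + 91/9 = 0 ∩ |GF|² = 9653/162]
2. G_y = -7/6  [line 1·x + 13·y + 91/9 = 0 ∩ |GF|² = 9653/162]
   → G = (91/18, -7/6)
3. A_x = 19/6  [line -125/18·x + 23/6·y + -286/27 = 0 ∩ |AC|² = 4685/18]
4. A_y = 17/2  [line -125/18·x + 23/6·y + -286/27 = 0 ∩ |AC|² = 4685/18]
   → A = (19/6, 17/2)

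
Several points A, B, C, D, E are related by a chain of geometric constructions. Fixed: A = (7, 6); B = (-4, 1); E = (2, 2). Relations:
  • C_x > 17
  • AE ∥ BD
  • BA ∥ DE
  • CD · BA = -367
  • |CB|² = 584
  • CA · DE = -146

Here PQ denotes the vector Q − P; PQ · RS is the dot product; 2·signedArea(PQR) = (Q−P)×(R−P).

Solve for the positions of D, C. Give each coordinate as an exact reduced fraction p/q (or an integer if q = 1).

C = (18, 11)
D = (-9, -3)

1. D_x = -9  [BA ∥ DE ∩ AE ∥ BD]
2. D_y = -3  [BA ∥ DE ∩ AE ∥ BD]
   → D = (-9, -3)
3. C_x = 18  [line -11·x + -5·y + 253 = 0 ∩ |CB|² = 584]
4. C_y = 11  [line -11·x + -5·y + 253 = 0 ∩ |CB|² = 584]
   → C = (18, 11)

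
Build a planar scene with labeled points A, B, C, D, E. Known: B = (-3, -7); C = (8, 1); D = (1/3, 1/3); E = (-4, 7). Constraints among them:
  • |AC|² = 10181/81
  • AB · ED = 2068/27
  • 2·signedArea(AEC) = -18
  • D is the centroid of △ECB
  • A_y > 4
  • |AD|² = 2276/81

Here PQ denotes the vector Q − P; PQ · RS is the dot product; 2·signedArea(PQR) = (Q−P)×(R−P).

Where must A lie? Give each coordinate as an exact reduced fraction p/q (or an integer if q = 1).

A = (-23/9, 43/9)

1. A_x = -23/9  [AB · ED = 2068/27 ∩ 2·signedArea(AEC) = -18]
2. A_y = 43/9  [AB · ED = 2068/27 ∩ 2·signedArea(AEC) = -18]
   → A = (-23/9, 43/9)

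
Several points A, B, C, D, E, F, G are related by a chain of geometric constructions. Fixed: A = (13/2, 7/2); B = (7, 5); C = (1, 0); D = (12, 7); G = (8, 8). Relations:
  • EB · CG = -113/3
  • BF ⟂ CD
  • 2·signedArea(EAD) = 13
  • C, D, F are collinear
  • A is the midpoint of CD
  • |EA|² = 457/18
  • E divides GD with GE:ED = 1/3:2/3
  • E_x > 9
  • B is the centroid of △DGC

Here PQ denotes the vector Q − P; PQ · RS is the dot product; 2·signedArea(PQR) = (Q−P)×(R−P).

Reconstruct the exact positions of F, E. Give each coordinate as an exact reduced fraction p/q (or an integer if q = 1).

1. F_x = 1281/170  [C, D, F are collinear ∩ BF ⟂ CD]
2. F_y = 707/170  [C, D, F are collinear ∩ BF ⟂ CD]
   → F = (1281/170, 707/170)
3. E_x = 28/3  [E divides GD with GE:ED = 1/3:2/3]
4. E_y = 23/3  [E divides GD with GE:ED = 1/3:2/3]
   → E = (28/3, 23/3)

E = (28/3, 23/3)
F = (1281/170, 707/170)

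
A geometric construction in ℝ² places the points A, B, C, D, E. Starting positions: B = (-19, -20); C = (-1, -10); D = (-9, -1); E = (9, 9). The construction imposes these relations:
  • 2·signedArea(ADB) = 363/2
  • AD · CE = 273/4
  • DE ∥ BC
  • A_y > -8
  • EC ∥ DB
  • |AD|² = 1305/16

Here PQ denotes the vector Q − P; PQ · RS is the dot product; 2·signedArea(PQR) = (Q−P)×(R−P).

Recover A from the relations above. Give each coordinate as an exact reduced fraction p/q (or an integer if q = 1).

A = (-3, -31/4)

1. A_x = -3  [AD · CE = 273/4 ∩ 2·signedArea(ADB) = 363/2]
2. A_y = -31/4  [AD · CE = 273/4 ∩ 2·signedArea(ADB) = 363/2]
   → A = (-3, -31/4)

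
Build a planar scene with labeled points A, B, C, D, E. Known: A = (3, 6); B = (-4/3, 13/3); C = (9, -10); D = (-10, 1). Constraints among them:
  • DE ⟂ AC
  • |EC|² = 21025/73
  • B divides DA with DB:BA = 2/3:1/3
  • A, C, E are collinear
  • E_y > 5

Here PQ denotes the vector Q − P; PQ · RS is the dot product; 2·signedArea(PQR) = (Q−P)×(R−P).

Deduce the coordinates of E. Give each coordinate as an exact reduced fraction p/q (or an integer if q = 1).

E = (222/73, 430/73)

1. E_x = 222/73  [A, C, E are collinear ∩ DE ⟂ AC]
2. E_y = 430/73  [A, C, E are collinear ∩ DE ⟂ AC]
   → E = (222/73, 430/73)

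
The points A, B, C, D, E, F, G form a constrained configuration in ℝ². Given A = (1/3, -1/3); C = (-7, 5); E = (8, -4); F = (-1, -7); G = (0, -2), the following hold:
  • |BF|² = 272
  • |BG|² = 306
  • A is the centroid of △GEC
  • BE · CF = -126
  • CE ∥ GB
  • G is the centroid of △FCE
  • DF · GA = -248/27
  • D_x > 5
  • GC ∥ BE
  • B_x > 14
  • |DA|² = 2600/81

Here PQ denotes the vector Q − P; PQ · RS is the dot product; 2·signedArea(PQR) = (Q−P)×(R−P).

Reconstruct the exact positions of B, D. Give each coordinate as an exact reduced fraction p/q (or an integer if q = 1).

1. B_x = 15  [GC ∥ BE ∩ CE ∥ GB]
2. B_y = -11  [GC ∥ BE ∩ CE ∥ GB]
   → B = (15, -11)
3. D_x = 49/9  [line -1/3·x + -5/3·y + -76/27 = 0 ∩ |DA|² = 2600/81]
4. D_y = -25/9  [line -1/3·x + -5/3·y + -76/27 = 0 ∩ |DA|² = 2600/81]
   → D = (49/9, -25/9)

B = (15, -11)
D = (49/9, -25/9)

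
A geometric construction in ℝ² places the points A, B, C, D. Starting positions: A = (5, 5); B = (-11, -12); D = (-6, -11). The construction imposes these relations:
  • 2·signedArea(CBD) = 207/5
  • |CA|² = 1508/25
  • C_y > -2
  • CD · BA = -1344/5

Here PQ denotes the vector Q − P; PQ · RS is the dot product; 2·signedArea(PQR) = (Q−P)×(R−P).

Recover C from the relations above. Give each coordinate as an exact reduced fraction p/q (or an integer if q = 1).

1. C_x = 3/5  [CD · BA = -1344/5 ∩ 2·signedArea(CBD) = 207/5]
2. C_y = -7/5  [CD · BA = -1344/5 ∩ 2·signedArea(CBD) = 207/5]
   → C = (3/5, -7/5)

C = (3/5, -7/5)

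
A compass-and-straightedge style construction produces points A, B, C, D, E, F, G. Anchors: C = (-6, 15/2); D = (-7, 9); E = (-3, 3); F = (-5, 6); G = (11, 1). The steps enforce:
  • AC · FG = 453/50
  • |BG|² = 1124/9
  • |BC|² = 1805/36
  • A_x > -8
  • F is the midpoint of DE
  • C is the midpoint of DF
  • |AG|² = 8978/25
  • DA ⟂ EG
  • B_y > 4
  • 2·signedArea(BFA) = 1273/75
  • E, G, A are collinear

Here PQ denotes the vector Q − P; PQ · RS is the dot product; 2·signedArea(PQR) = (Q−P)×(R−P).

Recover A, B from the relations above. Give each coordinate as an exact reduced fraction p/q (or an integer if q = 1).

1. A_x = -194/25  [E, G, A are collinear ∩ DA ⟂ EG]
2. A_y = 92/25  [E, G, A are collinear ∩ DA ⟂ EG]
   → A = (-194/25, 92/25)
3. B_x = 1/3  [line 58/25·x + -69/25·y + 839/75 = 0 ∩ |BC|² = 1805/36]
4. B_y = 13/3  [line 58/25·x + -69/25·y + 839/75 = 0 ∩ |BC|² = 1805/36]
   → B = (1/3, 13/3)

A = (-194/25, 92/25)
B = (1/3, 13/3)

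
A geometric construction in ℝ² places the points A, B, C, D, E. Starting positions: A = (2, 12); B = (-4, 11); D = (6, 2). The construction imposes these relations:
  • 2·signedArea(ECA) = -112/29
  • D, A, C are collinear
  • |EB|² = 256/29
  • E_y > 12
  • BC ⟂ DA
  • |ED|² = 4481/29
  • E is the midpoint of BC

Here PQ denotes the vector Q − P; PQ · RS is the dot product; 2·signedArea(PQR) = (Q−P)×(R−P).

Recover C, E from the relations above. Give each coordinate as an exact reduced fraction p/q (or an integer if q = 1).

C = (44/29, 383/29)
E = (-36/29, 351/29)

1. C_x = 44/29  [D, A, C are collinear ∩ BC ⟂ DA]
2. C_y = 383/29  [D, A, C are collinear ∩ BC ⟂ DA]
   → C = (44/29, 383/29)
3. E_x = -36/29  [E is the midpoint of BC]
4. E_y = 351/29  [E is the midpoint of BC]
   → E = (-36/29, 351/29)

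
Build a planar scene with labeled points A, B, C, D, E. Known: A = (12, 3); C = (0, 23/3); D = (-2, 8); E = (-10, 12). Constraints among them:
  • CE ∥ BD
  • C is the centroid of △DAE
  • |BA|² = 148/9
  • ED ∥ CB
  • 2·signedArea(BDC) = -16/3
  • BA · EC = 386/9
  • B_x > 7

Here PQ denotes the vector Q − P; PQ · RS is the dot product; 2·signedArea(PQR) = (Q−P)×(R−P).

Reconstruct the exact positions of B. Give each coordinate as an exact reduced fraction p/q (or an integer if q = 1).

B = (8, 11/3)

1. B_x = 8  [CE ∥ BD ∩ ED ∥ CB]
2. B_y = 11/3  [CE ∥ BD ∩ ED ∥ CB]
   → B = (8, 11/3)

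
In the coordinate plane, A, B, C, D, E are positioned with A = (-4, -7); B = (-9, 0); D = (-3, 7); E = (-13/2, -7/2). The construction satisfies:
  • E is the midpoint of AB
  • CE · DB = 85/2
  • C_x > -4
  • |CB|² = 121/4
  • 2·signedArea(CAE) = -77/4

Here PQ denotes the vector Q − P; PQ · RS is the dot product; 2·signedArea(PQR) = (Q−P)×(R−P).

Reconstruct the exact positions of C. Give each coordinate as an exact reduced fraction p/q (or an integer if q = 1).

1. C_x = -7/2  [2·signedArea(CAE) = -77/4 ∩ CE · DB = 85/2]
2. C_y = 0  [2·signedArea(CAE) = -77/4 ∩ CE · DB = 85/2]
   → C = (-7/2, 0)

C = (-7/2, 0)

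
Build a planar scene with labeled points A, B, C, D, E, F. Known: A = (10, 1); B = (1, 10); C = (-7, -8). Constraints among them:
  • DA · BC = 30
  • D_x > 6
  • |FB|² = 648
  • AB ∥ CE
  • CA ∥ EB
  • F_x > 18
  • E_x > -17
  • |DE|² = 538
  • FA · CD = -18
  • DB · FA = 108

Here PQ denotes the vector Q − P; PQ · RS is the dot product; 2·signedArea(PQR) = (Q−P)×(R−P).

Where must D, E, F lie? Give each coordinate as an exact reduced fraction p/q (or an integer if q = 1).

1. E_x = -16  [CA ∥ EB ∩ AB ∥ CE]
2. E_y = 1  [CA ∥ EB ∩ AB ∥ CE]
   → E = (-16, 1)
3. D_x = 7  [line 8·x + 18·y + -128 = 0 ∩ |DE|² = 538]
4. D_y = 4  [line 8·x + 18·y + -128 = 0 ∩ |DE|² = 538]
   → D = (7, 4)
5. F_x = 19  [FA · CD = -18 ∩ DB · FA = 108]
6. F_y = -8  [FA · CD = -18 ∩ DB · FA = 108]
   → F = (19, -8)

D = (7, 4)
E = (-16, 1)
F = (19, -8)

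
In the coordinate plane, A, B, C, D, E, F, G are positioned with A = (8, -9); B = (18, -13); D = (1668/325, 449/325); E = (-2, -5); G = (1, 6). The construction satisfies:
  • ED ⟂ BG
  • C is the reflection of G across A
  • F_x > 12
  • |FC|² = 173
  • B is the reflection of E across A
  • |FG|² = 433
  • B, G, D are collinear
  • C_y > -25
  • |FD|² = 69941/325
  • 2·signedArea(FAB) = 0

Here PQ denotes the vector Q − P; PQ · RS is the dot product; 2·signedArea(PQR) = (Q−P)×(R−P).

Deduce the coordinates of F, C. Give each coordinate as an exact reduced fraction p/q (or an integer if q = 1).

C = (15, -24)
F = (13, -11)

1. F_x = 13  [line 4·x + 10·y + 58 = 0 ∩ |FD|² = 69941/325]
2. F_y = -11  [line 4·x + 10·y + 58 = 0 ∩ |FD|² = 69941/325]
   → F = (13, -11)
3. C_x = 15  [C is the reflection of G across A]
4. C_y = -24  [C is the reflection of G across A]
   → C = (15, -24)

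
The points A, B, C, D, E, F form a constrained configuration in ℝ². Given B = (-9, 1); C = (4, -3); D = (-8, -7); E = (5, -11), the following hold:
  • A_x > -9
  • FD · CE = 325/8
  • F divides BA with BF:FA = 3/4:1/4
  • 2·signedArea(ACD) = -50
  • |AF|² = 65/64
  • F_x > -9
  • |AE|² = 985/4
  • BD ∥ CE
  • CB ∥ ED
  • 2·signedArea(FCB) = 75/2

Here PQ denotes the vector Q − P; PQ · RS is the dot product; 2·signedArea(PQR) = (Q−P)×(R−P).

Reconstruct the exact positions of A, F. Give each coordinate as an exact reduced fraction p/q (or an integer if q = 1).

1. F_x = -69/8  [FD · CE = 325/8 ∩ 2·signedArea(FCB) = 75/2]
2. F_y = -2  [FD · CE = 325/8 ∩ 2·signedArea(FCB) = 75/2]
   → F = (-69/8, -2)
3. A_x = -17/2  [2·signedArea(ACD) = -50 ∩ F divides BA with BF:FA = 3/4:1/4]
4. A_y = -3  [2·signedArea(ACD) = -50 ∩ F divides BA with BF:FA = 3/4:1/4]
   → A = (-17/2, -3)

A = (-17/2, -3)
F = (-69/8, -2)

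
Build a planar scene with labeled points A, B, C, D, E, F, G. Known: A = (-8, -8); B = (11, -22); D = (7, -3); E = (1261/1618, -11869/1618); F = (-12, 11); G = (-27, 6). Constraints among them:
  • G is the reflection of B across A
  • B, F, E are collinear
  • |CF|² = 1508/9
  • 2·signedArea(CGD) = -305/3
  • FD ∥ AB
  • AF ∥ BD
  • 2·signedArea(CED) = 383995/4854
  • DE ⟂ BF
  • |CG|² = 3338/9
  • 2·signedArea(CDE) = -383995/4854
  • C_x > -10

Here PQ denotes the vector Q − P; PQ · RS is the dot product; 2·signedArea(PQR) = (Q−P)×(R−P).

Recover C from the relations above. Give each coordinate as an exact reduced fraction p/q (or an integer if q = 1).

1. C_x = -28/3  [2·signedArea(CGD) = -305/3 ∩ 2·signedArea(CDE) = -383995/4854]
2. C_y = -5/3  [2·signedArea(CGD) = -305/3 ∩ 2·signedArea(CDE) = -383995/4854]
   → C = (-28/3, -5/3)

C = (-28/3, -5/3)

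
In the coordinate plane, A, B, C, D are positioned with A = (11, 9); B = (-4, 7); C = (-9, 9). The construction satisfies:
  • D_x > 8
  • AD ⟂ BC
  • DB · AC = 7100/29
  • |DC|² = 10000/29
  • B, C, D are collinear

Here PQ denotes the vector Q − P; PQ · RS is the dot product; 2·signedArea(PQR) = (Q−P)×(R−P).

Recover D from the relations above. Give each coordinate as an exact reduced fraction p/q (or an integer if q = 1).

D = (239/29, 61/29)

1. D_x = 239/29  [B, C, D are collinear ∩ AD ⟂ BC]
2. D_y = 61/29  [B, C, D are collinear ∩ AD ⟂ BC]
   → D = (239/29, 61/29)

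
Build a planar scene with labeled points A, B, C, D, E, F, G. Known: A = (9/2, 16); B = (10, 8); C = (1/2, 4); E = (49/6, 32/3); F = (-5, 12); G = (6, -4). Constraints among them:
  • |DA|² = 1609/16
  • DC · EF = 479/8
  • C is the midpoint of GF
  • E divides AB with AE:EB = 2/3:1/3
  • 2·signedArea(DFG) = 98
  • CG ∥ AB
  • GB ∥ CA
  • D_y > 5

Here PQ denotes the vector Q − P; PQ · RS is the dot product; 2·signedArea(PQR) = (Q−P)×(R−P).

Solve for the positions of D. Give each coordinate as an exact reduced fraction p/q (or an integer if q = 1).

D = (21/4, 6)

1. D_x = 21/4  [2·signedArea(DFG) = 98 ∩ DC · EF = 479/8]
2. D_y = 6  [2·signedArea(DFG) = 98 ∩ DC · EF = 479/8]
   → D = (21/4, 6)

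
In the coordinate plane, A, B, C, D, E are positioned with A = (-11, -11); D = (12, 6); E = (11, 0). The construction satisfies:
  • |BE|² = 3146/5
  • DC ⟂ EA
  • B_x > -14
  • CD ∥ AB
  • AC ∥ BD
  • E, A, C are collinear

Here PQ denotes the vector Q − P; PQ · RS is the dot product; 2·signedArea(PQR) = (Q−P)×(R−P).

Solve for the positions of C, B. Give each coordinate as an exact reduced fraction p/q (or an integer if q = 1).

1. C_x = 71/5  [E, A, C are collinear ∩ DC ⟂ EA]
2. C_y = 8/5  [E, A, C are collinear ∩ DC ⟂ EA]
   → C = (71/5, 8/5)
3. B_x = -66/5  [AC ∥ BD ∩ CD ∥ AB]
4. B_y = -33/5  [AC ∥ BD ∩ CD ∥ AB]
   → B = (-66/5, -33/5)

B = (-66/5, -33/5)
C = (71/5, 8/5)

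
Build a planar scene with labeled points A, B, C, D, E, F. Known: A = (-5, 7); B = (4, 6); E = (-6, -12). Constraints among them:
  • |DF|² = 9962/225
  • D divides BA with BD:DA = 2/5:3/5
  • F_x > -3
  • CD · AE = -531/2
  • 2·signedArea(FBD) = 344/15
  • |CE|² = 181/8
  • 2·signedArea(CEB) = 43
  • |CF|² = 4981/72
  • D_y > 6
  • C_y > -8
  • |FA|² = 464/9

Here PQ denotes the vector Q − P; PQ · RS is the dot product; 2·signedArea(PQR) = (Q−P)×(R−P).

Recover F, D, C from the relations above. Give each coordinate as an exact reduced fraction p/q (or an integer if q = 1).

C = (-23/4, -29/4)
D = (2/5, 32/5)
F = (-7/3, 1/3)

1. D_x = 2/5  [D divides BA with BD:DA = 2/5:3/5]
2. D_y = 32/5  [D divides BA with BD:DA = 2/5:3/5]
   → D = (2/5, 32/5)
3. C_x = -23/4  [CD · AE = -531/2 ∩ 2·signedArea(CEB) = 43]
4. C_y = -29/4  [CD · AE = -531/2 ∩ 2·signedArea(CEB) = 43]
   → C = (-23/4, -29/4)
5. F_x = -7/3  [line -2/5·x + -18/5·y + 4/15 = 0 ∩ |FA|² = 464/9]
6. F_y = 1/3  [line -2/5·x + -18/5·y + 4/15 = 0 ∩ |FA|² = 464/9]
   → F = (-7/3, 1/3)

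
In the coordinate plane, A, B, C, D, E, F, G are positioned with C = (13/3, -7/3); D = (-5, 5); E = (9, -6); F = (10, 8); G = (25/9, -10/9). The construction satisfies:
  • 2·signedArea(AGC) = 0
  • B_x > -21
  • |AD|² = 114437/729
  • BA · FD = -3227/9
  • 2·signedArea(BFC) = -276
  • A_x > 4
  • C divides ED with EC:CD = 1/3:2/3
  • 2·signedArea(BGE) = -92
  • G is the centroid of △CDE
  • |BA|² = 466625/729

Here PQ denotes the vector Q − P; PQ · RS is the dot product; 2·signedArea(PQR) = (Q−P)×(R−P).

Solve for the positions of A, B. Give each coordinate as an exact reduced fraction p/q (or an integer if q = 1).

1. A_x = 131/27  [line 11/9·x + 14/9·y + -5/3 = 0 ∩ |AD|² = 114437/729]
2. A_y = -74/27  [line 11/9·x + 14/9·y + -5/3 = 0 ∩ |AD|² = 114437/729]
   → A = (131/27, -74/27)
3. B_x = -20  [BA · FD = -3227/9 ∩ 2·signedArea(BGE) = -92]
4. B_y = 2  [BA · FD = -3227/9 ∩ 2·signedArea(BGE) = -92]
   → B = (-20, 2)

A = (131/27, -74/27)
B = (-20, 2)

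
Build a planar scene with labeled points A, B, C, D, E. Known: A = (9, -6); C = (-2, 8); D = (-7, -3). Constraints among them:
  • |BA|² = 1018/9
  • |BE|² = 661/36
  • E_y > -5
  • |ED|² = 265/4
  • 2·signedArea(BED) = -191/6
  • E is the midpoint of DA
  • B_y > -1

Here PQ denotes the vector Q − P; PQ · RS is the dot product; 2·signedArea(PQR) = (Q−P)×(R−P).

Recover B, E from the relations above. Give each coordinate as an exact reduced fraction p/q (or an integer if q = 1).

B = (0, -1/3)
E = (1, -9/2)

1. E_x = 1  [E is the midpoint of DA]
2. E_y = -9/2  [E is the midpoint of DA]
   → E = (1, -9/2)
3. B_x = 0  [line -3/2·x + -8·y + -8/3 = 0 ∩ |BA|² = 1018/9]
4. B_y = -1/3  [line -3/2·x + -8·y + -8/3 = 0 ∩ |BA|² = 1018/9]
   → B = (0, -1/3)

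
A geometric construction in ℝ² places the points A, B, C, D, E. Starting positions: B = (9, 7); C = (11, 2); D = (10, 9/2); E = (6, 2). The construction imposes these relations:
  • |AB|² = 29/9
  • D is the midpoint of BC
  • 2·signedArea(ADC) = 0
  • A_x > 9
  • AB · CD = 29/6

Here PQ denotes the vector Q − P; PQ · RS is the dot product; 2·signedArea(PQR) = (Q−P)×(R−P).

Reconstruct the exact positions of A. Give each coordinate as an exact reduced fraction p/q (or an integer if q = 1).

A = (29/3, 16/3)

1. A_x = 29/3  [2·signedArea(ADC) = 0 ∩ AB · CD = 29/6]
2. A_y = 16/3  [2·signedArea(ADC) = 0 ∩ AB · CD = 29/6]
   → A = (29/3, 16/3)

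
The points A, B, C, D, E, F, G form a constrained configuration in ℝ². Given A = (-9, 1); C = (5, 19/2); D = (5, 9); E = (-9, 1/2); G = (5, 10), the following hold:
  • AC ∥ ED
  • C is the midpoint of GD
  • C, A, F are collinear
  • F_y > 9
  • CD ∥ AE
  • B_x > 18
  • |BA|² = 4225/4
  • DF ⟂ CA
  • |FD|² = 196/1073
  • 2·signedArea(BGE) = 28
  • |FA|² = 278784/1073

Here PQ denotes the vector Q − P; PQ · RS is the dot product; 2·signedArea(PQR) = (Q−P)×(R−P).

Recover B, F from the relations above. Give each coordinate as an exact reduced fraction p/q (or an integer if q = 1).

1. B_x = 19  [line 19/2·x + -14·y + 129/2 = 0 ∩ |BA|² = 4225/4]
2. B_y = 35/2  [line 19/2·x + -14·y + 129/2 = 0 ∩ |BA|² = 4225/4]
   → B = (19, 35/2)
3. F_x = 5127/1073  [C, A, F are collinear ∩ DF ⟂ CA]
4. F_y = 10049/1073  [C, A, F are collinear ∩ DF ⟂ CA]
   → F = (5127/1073, 10049/1073)

B = (19, 35/2)
F = (5127/1073, 10049/1073)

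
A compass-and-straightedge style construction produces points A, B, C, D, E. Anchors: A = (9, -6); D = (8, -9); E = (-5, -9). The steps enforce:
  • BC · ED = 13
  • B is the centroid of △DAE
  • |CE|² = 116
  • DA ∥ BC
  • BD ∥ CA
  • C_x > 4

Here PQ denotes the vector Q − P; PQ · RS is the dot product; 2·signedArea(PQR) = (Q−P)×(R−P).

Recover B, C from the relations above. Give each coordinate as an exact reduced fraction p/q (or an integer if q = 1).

B = (4, -8)
C = (5, -5)

1. B_x = 4  [B is the centroid of △DAE]
2. B_y = -8  [B is the centroid of △DAE]
   → B = (4, -8)
3. C_x = 5  [BD ∥ CA ∩ DA ∥ BC]
4. C_y = -5  [BD ∥ CA ∩ DA ∥ BC]
   → C = (5, -5)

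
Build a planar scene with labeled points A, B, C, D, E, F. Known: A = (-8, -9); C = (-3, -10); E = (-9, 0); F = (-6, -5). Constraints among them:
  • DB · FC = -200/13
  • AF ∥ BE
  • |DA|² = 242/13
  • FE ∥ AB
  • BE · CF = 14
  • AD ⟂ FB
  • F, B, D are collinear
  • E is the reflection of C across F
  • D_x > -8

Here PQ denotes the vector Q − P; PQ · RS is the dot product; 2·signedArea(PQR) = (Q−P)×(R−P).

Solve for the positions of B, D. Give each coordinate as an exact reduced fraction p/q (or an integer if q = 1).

B = (-11, -4)
D = (-93/13, -62/13)

1. B_x = -11  [AF ∥ BE ∩ FE ∥ AB]
2. B_y = -4  [AF ∥ BE ∩ FE ∥ AB]
   → B = (-11, -4)
3. D_x = -93/13  [F, B, D are collinear ∩ AD ⟂ FB]
4. D_y = -62/13  [F, B, D are collinear ∩ AD ⟂ FB]
   → D = (-93/13, -62/13)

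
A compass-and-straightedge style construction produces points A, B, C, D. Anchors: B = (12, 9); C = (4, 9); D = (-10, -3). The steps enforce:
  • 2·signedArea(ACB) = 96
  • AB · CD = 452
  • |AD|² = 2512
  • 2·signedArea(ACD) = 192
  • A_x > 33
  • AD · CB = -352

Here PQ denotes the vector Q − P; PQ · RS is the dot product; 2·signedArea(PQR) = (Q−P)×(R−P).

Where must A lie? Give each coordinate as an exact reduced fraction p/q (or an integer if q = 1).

1. A_x = 34  [2·signedArea(ACD) = 192 ∩ AD · CB = -352]
2. A_y = 21  [2·signedArea(ACD) = 192 ∩ AD · CB = -352]
   → A = (34, 21)

A = (34, 21)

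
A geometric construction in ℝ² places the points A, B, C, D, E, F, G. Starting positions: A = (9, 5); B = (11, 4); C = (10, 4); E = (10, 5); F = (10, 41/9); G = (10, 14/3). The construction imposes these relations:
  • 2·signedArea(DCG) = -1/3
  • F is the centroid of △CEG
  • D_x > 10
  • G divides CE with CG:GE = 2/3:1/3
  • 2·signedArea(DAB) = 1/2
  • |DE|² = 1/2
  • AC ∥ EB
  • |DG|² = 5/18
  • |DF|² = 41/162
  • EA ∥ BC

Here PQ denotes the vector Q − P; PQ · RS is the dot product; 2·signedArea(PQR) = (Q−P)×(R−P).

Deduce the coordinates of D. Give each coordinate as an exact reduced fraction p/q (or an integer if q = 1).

1. D_x = 21/2  [2·signedArea(DAB) = 1/2 ∩ 2·signedArea(DCG) = -1/3]
2. D_y = 9/2  [2·signedArea(DAB) = 1/2 ∩ 2·signedArea(DCG) = -1/3]
   → D = (21/2, 9/2)

D = (21/2, 9/2)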